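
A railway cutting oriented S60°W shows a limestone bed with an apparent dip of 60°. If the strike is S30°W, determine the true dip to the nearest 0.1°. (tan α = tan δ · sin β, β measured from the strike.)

β = acute angle between strike S30°W and section S60°W = 30°.
tan(true dip) = tan 60° / sin 30° = 3.4641
true dip = arctan 3.4641 = 73.90°

73.9°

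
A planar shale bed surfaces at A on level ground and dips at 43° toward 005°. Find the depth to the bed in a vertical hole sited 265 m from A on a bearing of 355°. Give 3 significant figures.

243 m

The hole lies 10° from the dip direction, so the down-dip offset is 265 × cos 10° = 260.97 m.
Depth = down-dip offset × tan(dip) = 260.97 × tan 43° = 260.97 × 0.9325
Depth = 243.36 m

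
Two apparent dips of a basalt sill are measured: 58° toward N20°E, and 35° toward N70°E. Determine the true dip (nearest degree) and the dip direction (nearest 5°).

true dip 59°, dip direction 005°

The two traces are lines in the plane: v₁ = (sin 20°·cos 58°, cos 20°·cos 58°, −sin 58°), v₂ = (sin 70°·cos 35°, cos 70°·cos 35°, −sin 35°).
Cross product v₁ × v₂ gives the pole to the plane: n ∝ (0.048, 0.549, 0.333).
True dip = arccos(n_z / |n|) = arccos(0.5167) = 58.9°.
Dip direction = atan2(0.048, 0.549) = 5° (azimuth of n's horizontal projection).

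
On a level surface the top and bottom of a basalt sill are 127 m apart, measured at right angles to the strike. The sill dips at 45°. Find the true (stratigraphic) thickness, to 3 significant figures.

89.8 m

True thickness t = w · sin(dip) = 127 × sin 45°
t = 127 × 0.7071 = 89.803 m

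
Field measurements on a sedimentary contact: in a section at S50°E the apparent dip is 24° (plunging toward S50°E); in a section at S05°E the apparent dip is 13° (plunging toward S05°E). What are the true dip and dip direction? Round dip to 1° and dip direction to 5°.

true dip 25°, dip direction 115°

The two traces are lines in the plane: v₁ = (sin 130°·cos 24°, cos 130°·cos 24°, −sin 24°), v₂ = (sin 175°·cos 13°, cos 175°·cos 13°, −sin 13°).
n = v₁ × v₂ = (0.263, -0.123, 0.629) (taken with n_z > 0).
True dip = arccos(n_z / |n|) = arccos(0.9082) = 24.7°.
Dip direction = azimuth of (n_x, n_y) = atan2(0.263, -0.123) = 115°.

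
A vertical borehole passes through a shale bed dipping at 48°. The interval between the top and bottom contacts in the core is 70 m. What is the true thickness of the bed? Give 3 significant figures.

46.8 m

True thickness t = h · cos(dip) = 70 × cos 48°
t = 70 × 0.6691 = 46.839 m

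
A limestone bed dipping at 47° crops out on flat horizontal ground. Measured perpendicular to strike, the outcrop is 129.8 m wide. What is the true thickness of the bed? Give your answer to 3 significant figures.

94.9 m

True thickness t = w · sin(dip) = 129.8 × sin 47°
t = 129.8 × 0.7314 = 94.930 m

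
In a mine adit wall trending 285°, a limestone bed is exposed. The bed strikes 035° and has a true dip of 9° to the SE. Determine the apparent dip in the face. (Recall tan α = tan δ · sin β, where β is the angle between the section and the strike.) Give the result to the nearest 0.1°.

8.5°

Angle between strike (035°) and section (285°): β = 70°.
tan α = tan 9° × sin 70° = 0.1584 × 0.9397 = 0.1488
apparent dip = arctan 0.1488 = 8.47°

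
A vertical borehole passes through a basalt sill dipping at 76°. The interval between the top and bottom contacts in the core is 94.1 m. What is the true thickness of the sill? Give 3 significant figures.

True thickness t = h · cos(dip) = 94.1 × cos 76°
t = 94.1 × 0.2419 = 22.765 m

22.8 m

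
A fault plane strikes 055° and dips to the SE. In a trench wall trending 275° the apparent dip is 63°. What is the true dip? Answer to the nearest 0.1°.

71.9°

The section is 40° from the strike.
tan(true dip) = tan 63° / sin 40° = 3.0533
true dip = arctan 3.0533 = 71.87°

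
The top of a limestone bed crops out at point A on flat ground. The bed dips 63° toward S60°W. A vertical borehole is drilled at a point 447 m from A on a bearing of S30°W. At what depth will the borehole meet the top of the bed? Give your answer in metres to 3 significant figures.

760 m

The hole lies 30° from the dip direction, so the down-dip offset is 447 × cos 30° = 387.11 m.
Depth = down-dip offset × tan(dip) = 387.11 × tan 63° = 387.11 × 1.9626
Depth = 759.75 m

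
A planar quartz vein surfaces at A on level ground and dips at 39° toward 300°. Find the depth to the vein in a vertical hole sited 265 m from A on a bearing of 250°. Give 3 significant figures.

The hole lies 50° from the dip direction, so the down-dip offset is 265 × cos 50° = 170.34 m.
Depth = down-dip offset × tan(dip) = 170.34 × tan 39° = 170.34 × 0.8098
Depth = 137.94 m

138 m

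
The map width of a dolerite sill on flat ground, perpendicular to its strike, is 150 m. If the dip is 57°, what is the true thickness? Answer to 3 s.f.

126 m

True thickness t = w · sin(dip) = 150 × sin 57°
t = 150 × 0.8387 = 125.801 m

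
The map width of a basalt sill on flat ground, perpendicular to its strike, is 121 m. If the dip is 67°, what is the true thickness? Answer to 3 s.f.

111 m

True thickness t = w · sin(dip) = 121 × sin 67°
t = 121 × 0.9205 = 111.381 m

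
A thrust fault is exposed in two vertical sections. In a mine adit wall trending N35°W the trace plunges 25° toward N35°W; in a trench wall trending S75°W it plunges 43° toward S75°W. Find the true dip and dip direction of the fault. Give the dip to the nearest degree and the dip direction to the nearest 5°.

true dip 43°, dip direction 265°

Each apparent-dip line lies in the plane. As unit vectors (x east, y north, z up), v₁ plunges 25°→N35°W and v₂ plunges 43°→S75°W.
Cross product v₁ × v₂ gives the pole to the plane: n ∝ (-0.586, -0.056, 0.623).
Dip δ = arctan(|n_h|/n_z) = arctan(0.589/0.623) = 43.4°.
Dip direction = azimuth of (n_x, n_y) = atan2(-0.586, -0.056) = 265°.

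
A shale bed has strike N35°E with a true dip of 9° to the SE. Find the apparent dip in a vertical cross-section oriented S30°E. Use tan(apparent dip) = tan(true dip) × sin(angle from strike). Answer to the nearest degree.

8°

The strike is N35°E and the section trends S30°E; the acute angle between them is β = 65°.
tan α = tan 9° × sin 65° = 0.1584 × 0.9063 = 0.1435
apparent dip = arctan 0.1435 = 8.17°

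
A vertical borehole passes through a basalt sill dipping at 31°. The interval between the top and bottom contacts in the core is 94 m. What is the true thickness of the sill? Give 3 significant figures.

80.6 m

True thickness t = h · cos(dip) = 94 × cos 31°
t = 94 × 0.8572 = 80.574 m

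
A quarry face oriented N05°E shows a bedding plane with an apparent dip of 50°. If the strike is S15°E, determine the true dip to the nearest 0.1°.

74.0°

The section is 20° from the strike.
tan(true dip) = tan 50° / sin 20° = 3.4845
true dip = arctan 3.4845 = 73.99°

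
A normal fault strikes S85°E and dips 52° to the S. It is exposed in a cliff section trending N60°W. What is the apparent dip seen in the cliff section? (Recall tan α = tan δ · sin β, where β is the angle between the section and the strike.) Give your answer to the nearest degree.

28°

The section lies 25° from the strike.
tan α = tan 52° × sin 25° = 1.2799 × 0.4226 = 0.5409
apparent dip = arctan 0.5409 = 28.41°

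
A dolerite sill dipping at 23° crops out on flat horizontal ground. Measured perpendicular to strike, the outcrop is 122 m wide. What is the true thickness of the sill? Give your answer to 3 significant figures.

True thickness t = w · sin(dip) = 122 × sin 23°
t = 122 × 0.3907 = 47.669 m

47.7 m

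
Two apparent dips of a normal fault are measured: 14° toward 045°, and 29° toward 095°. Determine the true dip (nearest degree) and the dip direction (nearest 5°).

The two traces are lines in the plane: v₁ = (sin 45°·cos 14°, cos 45°·cos 14°, −sin 14°), v₂ = (sin 95°·cos 29°, cos 95°·cos 29°, −sin 29°).
n = v₁ × v₂ = (0.351, -0.122, 0.650) (taken with n_z > 0).
Dip δ = arctan(|n_h|/n_z) = arctan(0.372/0.650) = 29.8°.
Dip direction = azimuth of (n_x, n_y) = atan2(0.351, -0.122) = 109°.

true dip 30°, dip direction 110°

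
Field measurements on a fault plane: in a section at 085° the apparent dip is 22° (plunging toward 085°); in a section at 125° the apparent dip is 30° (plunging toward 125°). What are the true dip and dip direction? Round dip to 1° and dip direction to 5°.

Represent each trace as a vector plunging at its apparent dip toward its trend (east-north-up frame): v₁ = (0.924, 0.081, -0.375), v₂ = (0.709, -0.497, -0.500).
n = v₁ × v₂ = (0.226, -0.196, 0.516) (taken with n_z > 0).
tan δ = √(n_x²+n_y²)/n_z = 0.300/0.516, so δ = 30.1°.
Dip direction = azimuth of (n_x, n_y) = atan2(0.226, -0.196) = 131°.

true dip 30°, dip direction 130°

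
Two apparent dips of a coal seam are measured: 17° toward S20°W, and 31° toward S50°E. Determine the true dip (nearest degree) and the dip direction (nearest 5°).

Each apparent-dip line lies in the plane. As unit vectors (x east, y north, z up), v₁ plunges 17°→S20°W and v₂ plunges 31°→S50°E.
n = v₁ × v₂ = (0.302, -0.360, 0.770) (taken with n_z > 0).
tan δ = √(n_x²+n_y²)/n_z = 0.470/0.770, so δ = 31.4°.
Dip direction = azimuth of (n_x, n_y) = atan2(0.302, -0.360) = 140°.

true dip 31°, dip direction 140°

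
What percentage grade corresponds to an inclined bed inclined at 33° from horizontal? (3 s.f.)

grade % = 100 × tan 33° = 100 × 0.6494

64.9%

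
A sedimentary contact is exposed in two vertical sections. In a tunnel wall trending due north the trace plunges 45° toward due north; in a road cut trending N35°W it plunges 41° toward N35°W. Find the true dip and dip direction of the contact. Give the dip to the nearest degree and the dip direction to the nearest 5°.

The two traces are lines in the plane: v₁ = (sin 0°·cos 45°, cos 0°·cos 45°, −sin 45°), v₂ = (sin 325°·cos 41°, cos 325°·cos 41°, −sin 41°).
n = v₁ × v₂ = (-0.027, 0.306, 0.306) (taken with n_z > 0).
True dip = arccos(n_z / |n|) = arccos(0.7058) = 45.1°.
Dip direction = azimuth of (n_x, n_y) = atan2(-0.027, 0.306) = 355°.

true dip 45°, dip direction 355°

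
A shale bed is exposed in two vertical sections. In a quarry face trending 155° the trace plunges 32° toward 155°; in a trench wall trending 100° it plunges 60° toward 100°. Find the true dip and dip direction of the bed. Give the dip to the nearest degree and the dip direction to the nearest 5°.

true dip 61°, dip direction 085°

Each apparent-dip line lies in the plane. As unit vectors (x east, y north, z up), v₁ plunges 32°→155° and v₂ plunges 60°→100°.
Cross product v₁ × v₂ gives the pole to the plane: n ∝ (0.620, 0.049, 0.347).
Dip δ = arctan(|n_h|/n_z) = arctan(0.622/0.347) = 60.8°.
The horizontal component of n points toward azimuth atan2(n_x, n_y) = 85°, the dip direction.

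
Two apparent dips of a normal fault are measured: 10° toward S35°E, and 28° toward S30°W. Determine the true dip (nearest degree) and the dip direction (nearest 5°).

true dip 28°, dip direction 215°

Each apparent-dip line lies in the plane. As unit vectors (x east, y north, z up), v₁ plunges 10°→S35°E and v₂ plunges 28°→S30°W.
Cross product v₁ × v₂ gives the pole to the plane: n ∝ (-0.246, -0.342, 0.788).
True dip = arccos(n_z / |n|) = arccos(0.8820) = 28.1°.
Dip direction = atan2(-0.246, -0.342) = 216° (azimuth of n's horizontal projection).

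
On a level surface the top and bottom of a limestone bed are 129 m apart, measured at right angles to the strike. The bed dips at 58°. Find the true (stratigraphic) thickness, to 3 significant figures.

True thickness t = w · sin(dip) = 129 × sin 58°
t = 129 × 0.8480 = 109.398 m

109 m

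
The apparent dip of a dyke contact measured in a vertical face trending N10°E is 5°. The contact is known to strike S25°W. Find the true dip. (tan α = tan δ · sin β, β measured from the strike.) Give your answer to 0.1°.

The section is 15° from the strike.
tan(true dip) = tan 5° / sin 15° = 0.3380
δ = arctan(0.3380) = 18.68°

18.7°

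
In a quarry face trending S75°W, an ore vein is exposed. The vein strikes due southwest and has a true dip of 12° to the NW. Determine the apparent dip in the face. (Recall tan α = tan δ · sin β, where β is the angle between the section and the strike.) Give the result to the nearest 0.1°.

6.1°

Angle between strike (due southwest) and section (S75°W): β = 30°.
tan α = tan 12° × sin 30° = 0.2126 × 0.5000 = 0.1063
α = arctan(0.1063) = 6.07°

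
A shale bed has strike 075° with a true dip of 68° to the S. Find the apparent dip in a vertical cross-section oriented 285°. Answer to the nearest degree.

51°

The strike is 075° and the section trends 285°; the acute angle between them is β = 30°.
tan(apparent dip) = tan 68° · sin 30° = 1.2375
apparent dip = arctan 1.2375 = 51.06°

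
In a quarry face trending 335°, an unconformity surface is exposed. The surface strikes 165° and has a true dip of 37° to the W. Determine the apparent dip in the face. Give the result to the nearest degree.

Angle between strike (165°) and section (335°): β = 10°.
tan(apparent dip) = tan 37° · sin 10° = 0.1309
apparent dip = arctan 0.1309 = 7.45°

7°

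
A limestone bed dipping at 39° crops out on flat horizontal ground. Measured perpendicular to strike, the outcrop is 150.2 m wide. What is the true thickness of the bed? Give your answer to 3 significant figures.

94.5 m

True thickness t = w · sin(dip) = 150.2 × sin 39°
t = 150.2 × 0.6293 = 94.524 m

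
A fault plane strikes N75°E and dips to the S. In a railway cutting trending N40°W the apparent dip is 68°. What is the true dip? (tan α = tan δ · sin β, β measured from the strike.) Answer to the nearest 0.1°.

69.9°

The section is 65° from the strike.
tan δ = tan α / sin β = tan 68° / sin 65° = 2.4751 / 0.9063 = 2.7310
δ = arctan(2.7310) = 69.89°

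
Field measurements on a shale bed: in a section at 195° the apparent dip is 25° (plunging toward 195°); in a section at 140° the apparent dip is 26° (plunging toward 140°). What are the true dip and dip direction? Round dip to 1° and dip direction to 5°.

Represent each trace as a vector plunging at its apparent dip toward its trend (east-north-up frame): v₁ = (-0.235, -0.875, -0.423), v₂ = (0.578, -0.689, -0.438).
Cross product v₁ × v₂ gives the pole to the plane: n ∝ (0.093, -0.347, 0.667).
Dip δ = arctan(|n_h|/n_z) = arctan(0.359/0.667) = 28.3°.
The horizontal component of n points toward azimuth atan2(n_x, n_y) = 165°, the dip direction.

true dip 28°, dip direction 165°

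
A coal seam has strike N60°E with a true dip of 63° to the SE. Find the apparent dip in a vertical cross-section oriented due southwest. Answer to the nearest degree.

The strike is N60°E and the section trends due southwest; the acute angle between them is β = 15°.
tan(apparent dip) = tan 63° · sin 15° = 0.5080
apparent dip = arctan 0.5080 = 26.93°

27°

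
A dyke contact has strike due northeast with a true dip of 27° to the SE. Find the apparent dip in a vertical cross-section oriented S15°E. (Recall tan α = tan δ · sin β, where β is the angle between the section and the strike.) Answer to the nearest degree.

The section lies 60° from the strike.
tan α = tan 27° × sin 60° = 0.5095 × 0.8660 = 0.4413
apparent dip = arctan 0.4413 = 23.81°

24°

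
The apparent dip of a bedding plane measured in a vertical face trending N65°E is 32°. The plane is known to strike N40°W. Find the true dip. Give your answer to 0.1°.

32.9°

The section is 75° from the strike.
tan δ = tan α / sin β = tan 32° / sin 75° = 0.6249 / 0.9659 = 0.6469
true dip = arctan 0.6469 = 32.90°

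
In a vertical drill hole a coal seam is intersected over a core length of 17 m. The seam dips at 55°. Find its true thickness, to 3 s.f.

9.75 m

True thickness t = h · cos(dip) = 17 × cos 55°
t = 17 × 0.5736 = 9.751 m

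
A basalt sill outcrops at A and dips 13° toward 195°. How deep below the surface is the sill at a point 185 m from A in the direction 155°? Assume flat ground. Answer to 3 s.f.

The hole lies 40° from the dip direction, so the down-dip offset is 185 × cos 40° = 141.72 m.
Depth = down-dip offset × tan(dip) = 141.72 × tan 13° = 141.72 × 0.2309
Depth = 32.72 m

32.7 m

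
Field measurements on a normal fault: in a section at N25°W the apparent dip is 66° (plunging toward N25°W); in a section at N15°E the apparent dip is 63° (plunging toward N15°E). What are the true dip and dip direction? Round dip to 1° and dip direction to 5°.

Each apparent-dip line lies in the plane. As unit vectors (x east, y north, z up), v₁ plunges 66°→N25°W and v₂ plunges 63°→N15°E.
n = v₁ × v₂ = (-0.072, 0.261, 0.119) (taken with n_z > 0).
Dip δ = arctan(|n_h|/n_z) = arctan(0.270/0.119) = 66.3°.
The horizontal component of n points toward azimuth atan2(n_x, n_y) = 345°, the dip direction.

true dip 66°, dip direction 345°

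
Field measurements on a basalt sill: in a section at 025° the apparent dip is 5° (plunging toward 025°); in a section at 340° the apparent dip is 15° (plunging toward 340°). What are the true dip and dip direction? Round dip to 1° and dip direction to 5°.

true dip 17°, dip direction 310°

The two traces are lines in the plane: v₁ = (sin 25°·cos 5°, cos 25°·cos 5°, −sin 5°), v₂ = (sin 340°·cos 15°, cos 340°·cos 15°, −sin 15°).
Cross product v₁ × v₂ gives the pole to the plane: n ∝ (-0.155, 0.138, 0.680).
True dip = arccos(n_z / |n|) = arccos(0.9567) = 16.9°.
The horizontal component of n points toward azimuth atan2(n_x, n_y) = 312°, the dip direction.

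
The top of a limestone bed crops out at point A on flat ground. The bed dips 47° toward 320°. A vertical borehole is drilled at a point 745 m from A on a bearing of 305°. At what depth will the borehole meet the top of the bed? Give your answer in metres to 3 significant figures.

The hole lies 15° from the dip direction, so the down-dip offset is 745 × cos 15° = 719.61 m.
Depth = down-dip offset × tan(dip) = 719.61 × tan 47° = 719.61 × 1.0724
Depth = 771.69 m

772 m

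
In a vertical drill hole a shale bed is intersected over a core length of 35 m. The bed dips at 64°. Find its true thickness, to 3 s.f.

15.3 m

True thickness t = h · cos(dip) = 35 × cos 64°
t = 35 × 0.4384 = 15.343 m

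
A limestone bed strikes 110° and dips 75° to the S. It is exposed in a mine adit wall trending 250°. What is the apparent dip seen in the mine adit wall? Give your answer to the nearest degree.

The section lies 40° from the strike.
tan(apparent dip) = tan 75° · sin 40° = 2.3989
α = arctan(2.3989) = 67.37°

67°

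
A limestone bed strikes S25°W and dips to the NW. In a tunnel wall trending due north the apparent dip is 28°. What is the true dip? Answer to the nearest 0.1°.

The section is 25° from the strike.
tan(true dip) = tan 28° / sin 25° = 1.2581
δ = arctan(1.2581) = 51.52°

51.5°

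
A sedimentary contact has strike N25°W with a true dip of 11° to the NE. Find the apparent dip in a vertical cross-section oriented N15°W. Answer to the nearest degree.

2°

The section lies 10° from the strike.
tan α = tan 11° × sin 10° = 0.1944 × 0.1736 = 0.0338
apparent dip = arctan 0.0338 = 1.93°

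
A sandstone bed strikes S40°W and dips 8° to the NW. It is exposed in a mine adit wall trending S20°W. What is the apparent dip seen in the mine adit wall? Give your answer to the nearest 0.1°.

2.8°

The strike is S40°W and the section trends S20°W; the acute angle between them is β = 20°.
tan(apparent dip) = tan 8° · sin 20° = 0.0481
apparent dip = arctan 0.0481 = 2.75°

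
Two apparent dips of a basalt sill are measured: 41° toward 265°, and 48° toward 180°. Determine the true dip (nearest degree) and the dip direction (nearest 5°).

true dip 54°, dip direction 215°

Represent each trace as a vector plunging at its apparent dip toward its trend (east-north-up frame): v₁ = (-0.752, -0.066, -0.656), v₂ = (0.000, -0.669, -0.743).
The plane normal is n = v₁ × v₂ ∝ (-0.390, -0.559, 0.503).
True dip = arccos(n_z / |n|) = arccos(0.5939) = 53.6°.
Dip direction = azimuth of (n_x, n_y) = atan2(-0.390, -0.559) = 215°.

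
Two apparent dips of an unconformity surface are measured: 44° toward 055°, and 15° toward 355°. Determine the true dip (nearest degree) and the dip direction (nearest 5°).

Represent each trace as a vector plunging at its apparent dip toward its trend (east-north-up frame): v₁ = (0.589, 0.413, -0.695), v₂ = (-0.084, 0.962, -0.259).
n = v₁ × v₂ = (0.562, 0.211, 0.602) (taken with n_z > 0).
tan δ = √(n_x²+n_y²)/n_z = 0.600/0.602, so δ = 44.9°.
Dip direction = atan2(0.562, 0.211) = 69° (azimuth of n's horizontal projection).

true dip 45°, dip direction 070°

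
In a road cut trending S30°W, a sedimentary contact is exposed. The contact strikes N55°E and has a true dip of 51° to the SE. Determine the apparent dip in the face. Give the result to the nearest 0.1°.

27.6°

The section lies 25° from the strike.
tan α = tan 51° × sin 25° = 1.2349 × 0.4226 = 0.5219
α = arctan(0.5219) = 27.56°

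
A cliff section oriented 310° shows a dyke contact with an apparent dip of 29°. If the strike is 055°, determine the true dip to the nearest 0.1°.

β = acute angle between strike 055° and section 310° = 75°.
tan(true dip) = tan 29° / sin 75° = 0.5739
true dip = arctan 0.5739 = 29.85°

29.8°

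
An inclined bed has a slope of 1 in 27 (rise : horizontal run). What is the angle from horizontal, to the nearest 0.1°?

tan θ = 1/27 = 0.0370
θ = arctan(0.0370) = 2.12°

2.1°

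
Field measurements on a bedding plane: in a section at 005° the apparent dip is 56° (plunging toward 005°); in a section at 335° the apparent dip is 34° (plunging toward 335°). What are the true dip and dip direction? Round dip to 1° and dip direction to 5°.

true dip 62°, dip direction 045°

Each apparent-dip line lies in the plane. As unit vectors (x east, y north, z up), v₁ plunges 56°→005° and v₂ plunges 34°→335°.
n = v₁ × v₂ = (0.311, 0.318, 0.232) (taken with n_z > 0).
True dip = arccos(n_z / |n|) = arccos(0.4621) = 62.5°.
The horizontal component of n points toward azimuth atan2(n_x, n_y) = 44°, the dip direction.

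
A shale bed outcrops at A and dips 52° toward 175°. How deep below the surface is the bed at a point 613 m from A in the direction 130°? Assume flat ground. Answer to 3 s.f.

The hole lies 45° from the dip direction, so the down-dip offset is 613 × cos 45° = 433.46 m.
Depth = down-dip offset × tan(dip) = 433.46 × tan 52° = 433.46 × 1.2799
Depth = 554.80 m

555 m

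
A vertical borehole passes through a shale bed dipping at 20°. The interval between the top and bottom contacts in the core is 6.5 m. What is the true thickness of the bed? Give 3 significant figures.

6.11 m

True thickness t = h · cos(dip) = 6.5 × cos 20°
t = 6.5 × 0.9397 = 6.108 m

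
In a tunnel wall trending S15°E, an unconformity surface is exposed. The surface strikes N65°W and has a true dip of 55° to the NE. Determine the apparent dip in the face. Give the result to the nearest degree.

48°

The section lies 50° from the strike.
tan α = tan 55° × sin 50° = 1.4281 × 0.7660 = 1.0940
α = arctan(1.0940) = 47.57°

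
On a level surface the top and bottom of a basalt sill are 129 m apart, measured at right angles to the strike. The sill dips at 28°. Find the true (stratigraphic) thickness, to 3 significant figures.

60.6 m

True thickness t = w · sin(dip) = 129 × sin 28°
t = 129 × 0.4695 = 60.562 m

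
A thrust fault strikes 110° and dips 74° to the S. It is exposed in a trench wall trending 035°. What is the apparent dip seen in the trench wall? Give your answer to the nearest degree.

The strike is 110° and the section trends 035°; the acute angle between them is β = 75°.
tan α = tan 74° × sin 75° = 3.4874 × 0.9659 = 3.3686
apparent dip = arctan 3.3686 = 73.47°

73°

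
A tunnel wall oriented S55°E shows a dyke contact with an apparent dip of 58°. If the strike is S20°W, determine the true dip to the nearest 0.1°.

The section is 75° from the strike.
tan(true dip) = tan 58° / sin 75° = 1.6568
true dip = arctan 1.6568 = 58.89°

58.9°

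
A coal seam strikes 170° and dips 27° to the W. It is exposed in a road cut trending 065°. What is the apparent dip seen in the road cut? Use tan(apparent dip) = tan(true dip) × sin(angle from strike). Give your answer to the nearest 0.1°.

26.2°

Angle between strike (170°) and section (065°): β = 75°.
tan α = tan 27° × sin 75° = 0.5095 × 0.9659 = 0.4922
apparent dip = arctan 0.4922 = 26.20°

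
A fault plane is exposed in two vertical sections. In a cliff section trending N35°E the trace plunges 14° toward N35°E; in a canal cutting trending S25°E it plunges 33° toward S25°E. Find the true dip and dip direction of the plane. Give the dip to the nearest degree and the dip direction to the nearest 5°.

Each apparent-dip line lies in the plane. As unit vectors (x east, y north, z up), v₁ plunges 14°→N35°E and v₂ plunges 33°→S25°E.
The plane normal is n = v₁ × v₂ ∝ (0.617, -0.217, 0.705).
Dip δ = arctan(|n_h|/n_z) = arctan(0.654/0.705) = 42.9°.
Dip direction = atan2(0.617, -0.217) = 109° (azimuth of n's horizontal projection).

true dip 43°, dip direction 110°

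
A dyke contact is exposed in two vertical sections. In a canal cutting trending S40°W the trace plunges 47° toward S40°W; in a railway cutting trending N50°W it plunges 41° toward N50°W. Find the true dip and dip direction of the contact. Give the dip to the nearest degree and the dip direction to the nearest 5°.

true dip 54°, dip direction 260°

The two traces are lines in the plane: v₁ = (sin 220°·cos 47°, cos 220°·cos 47°, −sin 47°), v₂ = (sin 310°·cos 41°, cos 310°·cos 41°, −sin 41°).
The plane normal is n = v₁ × v₂ ∝ (-0.698, -0.135, 0.515).
Dip δ = arctan(|n_h|/n_z) = arctan(0.711/0.515) = 54.1°.
The horizontal component of n points toward azimuth atan2(n_x, n_y) = 259°, the dip direction.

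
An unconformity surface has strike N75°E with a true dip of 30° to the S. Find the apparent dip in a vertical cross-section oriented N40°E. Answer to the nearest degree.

Angle between strike (N75°E) and section (N40°E): β = 35°.
tan(apparent dip) = tan 30° · sin 35° = 0.3312
α = arctan(0.3312) = 18.32°

18°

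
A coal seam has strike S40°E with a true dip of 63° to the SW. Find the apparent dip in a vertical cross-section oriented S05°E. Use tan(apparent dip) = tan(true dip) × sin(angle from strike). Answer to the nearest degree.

The strike is S40°E and the section trends S05°E; the acute angle between them is β = 35°.
tan α = tan 63° × sin 35° = 1.9626 × 0.5736 = 1.1257
apparent dip = arctan 1.1257 = 48.38°

48°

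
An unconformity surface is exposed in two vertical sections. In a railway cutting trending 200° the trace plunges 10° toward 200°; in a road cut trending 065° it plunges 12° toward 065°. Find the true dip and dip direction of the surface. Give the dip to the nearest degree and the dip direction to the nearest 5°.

The two traces are lines in the plane: v₁ = (sin 200°·cos 10°, cos 200°·cos 10°, −sin 10°), v₂ = (sin 65°·cos 12°, cos 65°·cos 12°, −sin 12°).
Cross product v₁ × v₂ gives the pole to the plane: n ∝ (0.264, -0.224, 0.681).
tan δ = √(n_x²+n_y²)/n_z = 0.346/0.681, so δ = 27.0°.
Dip direction = azimuth of (n_x, n_y) = atan2(0.264, -0.224) = 130°.

true dip 27°, dip direction 130°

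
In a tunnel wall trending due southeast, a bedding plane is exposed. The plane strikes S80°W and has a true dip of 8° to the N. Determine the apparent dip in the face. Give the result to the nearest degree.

The strike is S80°W and the section trends due southeast; the acute angle between them is β = 55°.
tan(apparent dip) = tan 8° · sin 55° = 0.1151
α = arctan(0.1151) = 6.57°

7°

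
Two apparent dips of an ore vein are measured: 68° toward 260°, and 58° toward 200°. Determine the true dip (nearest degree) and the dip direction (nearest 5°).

Represent each trace as a vector plunging at its apparent dip toward its trend (east-north-up frame): v₁ = (-0.369, -0.065, -0.927), v₂ = (-0.181, -0.498, -0.848).
Cross product v₁ × v₂ gives the pole to the plane: n ∝ (-0.407, -0.145, 0.172).
True dip = arccos(n_z / |n|) = arccos(0.3701) = 68.3°.
The horizontal component of n points toward azimuth atan2(n_x, n_y) = 250°, the dip direction.

true dip 68°, dip direction 250°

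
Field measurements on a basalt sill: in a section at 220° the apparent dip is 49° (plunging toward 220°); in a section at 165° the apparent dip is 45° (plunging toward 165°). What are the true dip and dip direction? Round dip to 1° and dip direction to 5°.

Each apparent-dip line lies in the plane. As unit vectors (x east, y north, z up), v₁ plunges 49°→220° and v₂ plunges 45°→165°.
The plane normal is n = v₁ × v₂ ∝ (-0.160, -0.436, 0.380).
Dip δ = arctan(|n_h|/n_z) = arctan(0.465/0.380) = 50.7°.
Dip direction = azimuth of (n_x, n_y) = atan2(-0.160, -0.436) = 200°.

true dip 51°, dip direction 200°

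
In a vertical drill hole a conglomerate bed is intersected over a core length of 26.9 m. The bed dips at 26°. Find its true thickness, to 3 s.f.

24.2 m

True thickness t = h · cos(dip) = 26.9 × cos 26°
t = 26.9 × 0.8988 = 24.178 m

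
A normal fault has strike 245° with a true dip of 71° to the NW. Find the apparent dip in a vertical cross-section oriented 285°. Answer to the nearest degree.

Angle between strike (245°) and section (285°): β = 40°.
tan(apparent dip) = tan 71° · sin 40° = 1.8668
apparent dip = arctan 1.8668 = 61.82°

62°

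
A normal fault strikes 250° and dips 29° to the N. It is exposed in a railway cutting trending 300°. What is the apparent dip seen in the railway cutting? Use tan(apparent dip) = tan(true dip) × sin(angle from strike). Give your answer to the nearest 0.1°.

23.0°

Angle between strike (250°) and section (300°): β = 50°.
tan α = tan 29° × sin 50° = 0.5543 × 0.7660 = 0.4246
α = arctan(0.4246) = 23.01°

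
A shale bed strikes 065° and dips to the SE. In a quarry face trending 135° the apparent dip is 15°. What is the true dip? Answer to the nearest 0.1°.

15.9°

The section is 70° from the strike.
tan(true dip) = tan 15° / sin 70° = 0.2851
true dip = arctan 0.2851 = 15.92°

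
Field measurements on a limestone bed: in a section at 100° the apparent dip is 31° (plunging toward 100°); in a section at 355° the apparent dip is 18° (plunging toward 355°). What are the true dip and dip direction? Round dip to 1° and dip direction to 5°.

Each apparent-dip line lies in the plane. As unit vectors (x east, y north, z up), v₁ plunges 31°→100° and v₂ plunges 18°→355°.
Cross product v₁ × v₂ gives the pole to the plane: n ∝ (0.534, 0.304, 0.787).
tan δ = √(n_x²+n_y²)/n_z = 0.614/0.787, so δ = 38.0°.
Dip direction = azimuth of (n_x, n_y) = atan2(0.534, 0.304) = 60°.

true dip 38°, dip direction 060°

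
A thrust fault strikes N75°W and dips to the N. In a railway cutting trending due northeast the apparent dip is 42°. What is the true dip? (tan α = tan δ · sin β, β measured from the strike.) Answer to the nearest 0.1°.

46.1°

The section is 60° from the strike.
tan δ = tan α / sin β = tan 42° / sin 60° = 0.9004 / 0.8660 = 1.0397
δ = arctan(1.0397) = 46.11°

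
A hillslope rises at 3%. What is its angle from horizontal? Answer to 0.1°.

tan θ = 3/100 = 0.0300
θ = arctan(0.0300) = 1.72°

1.7°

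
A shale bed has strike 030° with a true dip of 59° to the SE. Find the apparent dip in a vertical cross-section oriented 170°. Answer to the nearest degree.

47°

The section lies 40° from the strike.
tan α = tan 59° × sin 40° = 1.6643 × 0.6428 = 1.0698
apparent dip = arctan 1.0698 = 46.93°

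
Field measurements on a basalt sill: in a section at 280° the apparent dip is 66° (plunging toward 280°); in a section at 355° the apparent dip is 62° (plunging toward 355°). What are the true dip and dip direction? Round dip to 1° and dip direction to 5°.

The two traces are lines in the plane: v₁ = (sin 280°·cos 66°, cos 280°·cos 66°, −sin 66°), v₂ = (sin 355°·cos 62°, cos 355°·cos 62°, −sin 62°).
Cross product v₁ × v₂ gives the pole to the plane: n ∝ (-0.365, 0.316, 0.184).
Dip δ = arctan(|n_h|/n_z) = arctan(0.483/0.184) = 69.1°.
The horizontal component of n points toward azimuth atan2(n_x, n_y) = 311°, the dip direction.

true dip 69°, dip direction 310°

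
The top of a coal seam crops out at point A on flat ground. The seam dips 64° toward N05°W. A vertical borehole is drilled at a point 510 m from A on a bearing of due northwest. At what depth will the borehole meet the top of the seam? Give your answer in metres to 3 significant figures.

801 m

The hole lies 40° from the dip direction, so the down-dip offset is 510 × cos 40° = 390.68 m.
Depth = down-dip offset × tan(dip) = 390.68 × tan 64° = 390.68 × 2.0503
Depth = 801.02 m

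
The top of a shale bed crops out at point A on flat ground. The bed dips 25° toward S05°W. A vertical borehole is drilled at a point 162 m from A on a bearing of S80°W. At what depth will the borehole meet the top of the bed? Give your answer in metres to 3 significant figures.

19.6 m

The hole lies 75° from the dip direction, so the down-dip offset is 162 × cos 75° = 41.93 m.
Depth = down-dip offset × tan(dip) = 41.93 × tan 25° = 41.93 × 0.4663
Depth = 19.55 m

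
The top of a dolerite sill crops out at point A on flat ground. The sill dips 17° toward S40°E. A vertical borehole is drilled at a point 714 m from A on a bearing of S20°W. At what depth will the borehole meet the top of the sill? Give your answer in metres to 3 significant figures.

The hole lies 60° from the dip direction, so the down-dip offset is 714 × cos 60° = 357.00 m.
Depth = down-dip offset × tan(dip) = 357.00 × tan 17° = 357.00 × 0.3057
Depth = 109.15 m

109 m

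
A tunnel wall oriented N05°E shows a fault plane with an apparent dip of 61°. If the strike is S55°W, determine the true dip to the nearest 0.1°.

67.0°

The section is 50° from the strike.
tan(true dip) = tan 61° / sin 50° = 2.3550
δ = arctan(2.3550) = 66.99°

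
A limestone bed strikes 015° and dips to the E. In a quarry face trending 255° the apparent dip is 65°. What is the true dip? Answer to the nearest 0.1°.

68.0°

β = acute angle between strike 015° and section 255° = 60°.
tan(true dip) = tan 65° / sin 60° = 2.4763
δ = arctan(2.4763) = 68.01°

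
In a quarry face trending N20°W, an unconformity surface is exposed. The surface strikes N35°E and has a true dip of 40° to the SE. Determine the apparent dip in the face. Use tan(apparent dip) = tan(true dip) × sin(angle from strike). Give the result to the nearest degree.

Angle between strike (N35°E) and section (N20°W): β = 55°.
tan α = tan 40° × sin 55° = 0.8391 × 0.8192 = 0.6874
α = arctan(0.6874) = 34.50°

35°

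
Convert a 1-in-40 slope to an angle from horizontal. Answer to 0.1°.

tan θ = 1/40 = 0.0250
θ = arctan(0.0250) = 1.43°

1.4°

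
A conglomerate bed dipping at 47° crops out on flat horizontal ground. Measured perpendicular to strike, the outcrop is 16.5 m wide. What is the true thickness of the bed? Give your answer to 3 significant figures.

True thickness t = w · sin(dip) = 16.5 × sin 47°
t = 16.5 × 0.7314 = 12.067 m

12.1 m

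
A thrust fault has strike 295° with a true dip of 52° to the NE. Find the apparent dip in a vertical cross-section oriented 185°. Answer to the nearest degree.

Angle between strike (295°) and section (185°): β = 70°.
tan α = tan 52° × sin 70° = 1.2799 × 0.9397 = 1.2028
α = arctan(1.2028) = 50.26°

50°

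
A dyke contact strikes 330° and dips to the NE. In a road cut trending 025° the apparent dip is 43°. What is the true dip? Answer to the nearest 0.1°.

β = acute angle between strike 330° and section 025° = 55°.
tan(true dip) = tan 43° / sin 55° = 1.1384
δ = arctan(1.1384) = 48.70°

48.7°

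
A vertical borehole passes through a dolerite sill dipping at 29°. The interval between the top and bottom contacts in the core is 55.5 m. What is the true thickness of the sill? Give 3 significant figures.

True thickness t = h · cos(dip) = 55.5 × cos 29°
t = 55.5 × 0.8746 = 48.541 m

48.5 m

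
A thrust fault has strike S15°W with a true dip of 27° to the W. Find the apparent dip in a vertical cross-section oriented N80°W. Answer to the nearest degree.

27°

Angle between strike (S15°W) and section (N80°W): β = 85°.
tan(apparent dip) = tan 27° · sin 85° = 0.5076
apparent dip = arctan 0.5076 = 26.91°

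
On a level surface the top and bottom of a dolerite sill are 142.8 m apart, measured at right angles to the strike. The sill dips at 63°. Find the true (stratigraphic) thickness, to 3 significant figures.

True thickness t = w · sin(dip) = 142.8 × sin 63°
t = 142.8 × 0.8910 = 127.236 m

127 m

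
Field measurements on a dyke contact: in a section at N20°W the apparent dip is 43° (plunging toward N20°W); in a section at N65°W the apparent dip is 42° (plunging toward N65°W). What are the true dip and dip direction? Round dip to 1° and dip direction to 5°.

true dip 45°, dip direction 320°

Represent each trace as a vector plunging at its apparent dip toward its trend (east-north-up frame): v₁ = (-0.250, 0.687, -0.682), v₂ = (-0.674, 0.314, -0.669).
Cross product v₁ × v₂ gives the pole to the plane: n ∝ (-0.246, 0.292, 0.384).
tan δ = √(n_x²+n_y²)/n_z = 0.382/0.384, so δ = 44.8°.
Dip direction = azimuth of (n_x, n_y) = atan2(-0.246, 0.292) = 320°.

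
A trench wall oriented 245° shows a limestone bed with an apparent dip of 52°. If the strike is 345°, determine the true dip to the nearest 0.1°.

52.4°

The section is 80° from the strike.
tan δ = tan α / sin β = tan 52° / sin 80° = 1.2799 / 0.9848 = 1.2997
true dip = arctan 1.2997 = 52.42°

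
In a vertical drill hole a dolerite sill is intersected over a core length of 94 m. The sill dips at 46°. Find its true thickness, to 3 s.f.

True thickness t = h · cos(dip) = 94 × cos 46°
t = 94 × 0.6947 = 65.298 m

65.3 m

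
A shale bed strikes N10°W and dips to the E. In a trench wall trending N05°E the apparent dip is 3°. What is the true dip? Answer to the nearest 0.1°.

β = acute angle between strike N10°W and section N05°E = 15°.
tan δ = tan α / sin β = tan 3° / sin 15° = 0.0524 / 0.2588 = 0.2025
true dip = arctan 0.2025 = 11.45°

11.4°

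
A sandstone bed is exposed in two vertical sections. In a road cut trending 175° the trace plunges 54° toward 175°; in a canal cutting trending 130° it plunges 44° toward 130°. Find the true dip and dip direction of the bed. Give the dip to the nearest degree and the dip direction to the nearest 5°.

Each apparent-dip line lies in the plane. As unit vectors (x east, y north, z up), v₁ plunges 54°→175° and v₂ plunges 44°→130°.
Cross product v₁ × v₂ gives the pole to the plane: n ∝ (0.033, -0.410, 0.299).
tan δ = √(n_x²+n_y²)/n_z = 0.412/0.299, so δ = 54.0°.
The horizontal component of n points toward azimuth atan2(n_x, n_y) = 175°, the dip direction.

true dip 54°, dip direction 175°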